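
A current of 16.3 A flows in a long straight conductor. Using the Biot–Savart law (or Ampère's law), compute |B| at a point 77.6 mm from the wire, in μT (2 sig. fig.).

For an infinitely long straight wire, B = μ₀I/(2πd).
B = (4π×10⁻⁷ × 16.3) / (2π × 0.0776) = 4.20×10⁻⁵ T.

B ≈ 42 μT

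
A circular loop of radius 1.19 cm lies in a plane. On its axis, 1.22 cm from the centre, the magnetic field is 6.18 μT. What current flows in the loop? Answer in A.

On the axis of a loop, B = μ₀IR²/[2(R²+z²)^(3/2)], so I = 2B(R²+z²)^(3/2)/(μ₀R²).
R² + z² = 0.0001416 + 0.0001488 = 0.0002904 m²; raised to 3/2 gives 4.95×10⁻⁶ m³.
I = 2 × 6.18×10⁻⁶ × 4.95×10⁻⁶ / (1.26×10⁻⁶ × 0.0001416) = 0.344 A.

I ≈ 0.344 A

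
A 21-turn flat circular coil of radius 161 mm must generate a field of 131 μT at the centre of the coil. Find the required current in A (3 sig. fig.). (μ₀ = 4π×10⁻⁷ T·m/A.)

For an N-turn coil, B = Nμ₀I/(2R) with R = 0.161 m, so I = 2RB/(Nμ₀) = 2 × 0.161 × 1.31×10⁻⁴ / (21 × 4π×10⁻⁷) = 1.60 A.

I ≈ 1.60 A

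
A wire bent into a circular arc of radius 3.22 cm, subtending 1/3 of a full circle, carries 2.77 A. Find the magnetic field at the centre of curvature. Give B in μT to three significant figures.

The Biot–Savart field of a circular arc at its centre is B = μ₀Iφ/(4πR), with φ = 2.094 rad.
B = (4π×10⁻⁷ × 2.77 × 2.094) / (4π × 0.0322) = 1.80×10⁻⁵ T.

B ≈ 18.0 μT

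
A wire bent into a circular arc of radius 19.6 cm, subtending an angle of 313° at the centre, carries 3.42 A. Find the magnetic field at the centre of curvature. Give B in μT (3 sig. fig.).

The Biot–Savart field of a circular arc at its centre is B = μ₀Iφ/(4πR), with φ = 5.463 rad.
B = (4π×10⁻⁷ × 3.42 × 5.463) / (4π × 0.196) = 9.53×10⁻⁶ T.

B ≈ 9.53 μT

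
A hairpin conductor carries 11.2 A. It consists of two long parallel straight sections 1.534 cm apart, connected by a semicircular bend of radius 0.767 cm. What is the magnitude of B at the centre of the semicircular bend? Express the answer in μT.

The semicircular arc contributes B_arc = μ₀I·π/(4πR) = μ₀I/(4R) = 4.59×10⁻⁴ T.
Each semi-infinite lead is at perpendicular distance R = 0.00767 m from the centre, with the perpendicular foot at its near end, so it contributes μ₀I/(4πR); both point the same way, together 2.92×10⁻⁴ T.
Arc and leads all point the same direction: B = 4.59×10⁻⁴ + 2.92×10⁻⁴ = 7.51×10⁻⁴ T.

B ≈ 751 μT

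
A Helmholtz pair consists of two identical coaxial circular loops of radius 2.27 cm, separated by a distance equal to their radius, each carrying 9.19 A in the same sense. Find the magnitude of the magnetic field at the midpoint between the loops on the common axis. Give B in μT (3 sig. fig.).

Each loop contributes B = μ₀IR²/[2(R²+z²)^(3/2)] on the axis, with z measured from that loop.
Loop 1 (z = 0.01135 m): B₁ = 1.82×10⁻⁴ T. Loop 2 (z = 0.01135 m): B₂ = 1.82×10⁻⁴ T.
The fields add: B = B₁ + B₂ = 3.64×10⁻⁴ T.

B ≈ 364 μT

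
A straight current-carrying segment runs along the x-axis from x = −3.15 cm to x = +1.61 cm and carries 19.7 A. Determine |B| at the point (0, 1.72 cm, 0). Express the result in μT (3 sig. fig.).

For a finite straight segment, B = (μ₀I/4πd)(sinθ₁ + sinθ₂), where θ₁, θ₂ are the angles from the perpendicular to each end.
The perpendicular distance is d = 0.0172 m; the end-offsets along the wire are a = 0.0315 m and b = 0.0161 m.
sinθ₁ = 0.0315/√(0.0315²+0.0172²) = 0.8777; sinθ₂ = 0.0161/√(0.0161²+0.0172²) = 0.6834.
B = (4π×10⁻⁷ × 19.7) / (4π × 0.0172) × (0.8777 + 0.6834) = 1.79×10⁻⁴ T.

B ≈ 179 μT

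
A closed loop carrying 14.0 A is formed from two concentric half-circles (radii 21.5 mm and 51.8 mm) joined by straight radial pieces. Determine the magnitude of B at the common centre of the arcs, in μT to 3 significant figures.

The radial connectors point toward the centre, so dl × r̂ = 0 and they contribute nothing.
Each semicircle gives μ₀I/(4R): inner arc 2.05×10⁻⁴ T, outer arc 8.49×10⁻⁵ T.
The two arcs carry current in opposite angular senses, so their fields oppose: B = |2.05×10⁻⁴ − 8.49×10⁻⁵| = 1.20×10⁻⁴ T.

B ≈ 120 μT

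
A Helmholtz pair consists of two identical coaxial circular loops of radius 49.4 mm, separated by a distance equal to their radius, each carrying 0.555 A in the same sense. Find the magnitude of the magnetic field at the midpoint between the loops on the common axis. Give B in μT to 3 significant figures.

Each loop contributes B = μ₀IR²/[2(R²+z²)^(3/2)] on the axis, with z measured from that loop.
Loop 1 (z = 0.0247 m): B₁ = 5.05×10⁻⁶ T. Loop 2 (z = 0.0247 m): B₂ = 5.05×10⁻⁶ T.
The fields add: B = B₁ + B₂ = 1.01×10⁻⁵ T.

B ≈ 10.1 μT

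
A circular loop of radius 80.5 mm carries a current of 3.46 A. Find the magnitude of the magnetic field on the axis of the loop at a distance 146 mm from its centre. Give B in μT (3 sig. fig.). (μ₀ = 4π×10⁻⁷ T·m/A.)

On the axis of a circular loop, B = μ₀IR² / [2(R²+z²)^(3/2)].
R² + z² = (0.0805)² + (0.146)² = 0.0278 m², and (R²+z²)^(3/2) = 4.63×10⁻³ m³.
B = (4π×10⁻⁷ × 3.46 × 0.00648) / (2 × 4.63×10⁻³) = 3.04×10⁻⁶ T.

B ≈ 3.04 μT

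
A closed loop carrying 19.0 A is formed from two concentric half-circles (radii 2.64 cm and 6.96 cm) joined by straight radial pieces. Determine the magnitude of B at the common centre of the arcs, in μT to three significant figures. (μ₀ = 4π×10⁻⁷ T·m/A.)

The radial connectors point toward the centre, so dl × r̂ = 0 and they contribute nothing.
Each semicircle gives μ₀I/(4R): inner arc 2.26×10⁻⁴ T, outer arc 8.58×10⁻⁵ T.
The two arcs carry current in opposite angular senses, so their fields oppose: B = |2.26×10⁻⁴ − 8.58×10⁻⁵| = 1.40×10⁻⁴ T.

B ≈ 140 μT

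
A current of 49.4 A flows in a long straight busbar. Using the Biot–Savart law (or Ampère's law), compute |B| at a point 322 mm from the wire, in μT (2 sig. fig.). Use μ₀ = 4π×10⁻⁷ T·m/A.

For an infinitely long straight wire, B = μ₀I/(2πd).
B = (4π×10⁻⁷ × 49.4) / (2π × 0.322) = 3.07×10⁻⁵ T.

B ≈ 31 μT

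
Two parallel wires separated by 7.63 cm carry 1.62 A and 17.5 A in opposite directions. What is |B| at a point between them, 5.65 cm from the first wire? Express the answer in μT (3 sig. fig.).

B ≈ 183 μT

Each long wire gives B = μ₀I/(2πd). Distances are d₁ = 0.0565 m and d₂ = 0.0198 m.
B₁ = 5.73×10⁻⁶ T, B₂ = 1.77×10⁻⁴ T.
Between antiparallel currents both contributions point the same way, so they add. B = B₁ + B₂ = 5.73×10⁻⁶ + 1.77×10⁻⁴ = 1.83×10⁻⁴ T.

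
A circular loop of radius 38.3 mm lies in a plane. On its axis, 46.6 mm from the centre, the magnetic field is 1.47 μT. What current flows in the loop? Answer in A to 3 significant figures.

On the axis of a loop, B = μ₀IR²/[2(R²+z²)^(3/2)], so I = 2B(R²+z²)^(3/2)/(μ₀R²).
R² + z² = 0.001467 + 0.002172 = 0.003638 m²; raised to 3/2 gives 2.19×10⁻⁴ m³.
I = 2 × 1.47×10⁻⁶ × 2.19×10⁻⁴ / (1.26×10⁻⁶ × 0.001467) = 0.350 A.

I ≈ 0.350 A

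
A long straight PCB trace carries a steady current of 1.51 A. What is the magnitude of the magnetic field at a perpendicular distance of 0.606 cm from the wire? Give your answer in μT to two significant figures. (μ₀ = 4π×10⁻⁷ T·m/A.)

For an infinitely long straight wire, B = μ₀I/(2πd).
B = (4π×10⁻⁷ × 1.51) / (2π × 0.00606) = 4.98×10⁻⁵ T.

B ≈ 50 μT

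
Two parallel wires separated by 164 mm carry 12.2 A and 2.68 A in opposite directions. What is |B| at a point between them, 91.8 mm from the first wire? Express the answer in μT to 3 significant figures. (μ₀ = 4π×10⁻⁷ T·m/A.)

Each long wire gives B = μ₀I/(2πd). Distances are d₁ = 0.0918 m and d₂ = 0.0722 m.
B₁ = 2.66×10⁻⁵ T, B₂ = 7.42×10⁻⁶ T.
Between antiparallel currents both contributions point the same way, so they add. B = B₁ + B₂ = 2.66×10⁻⁵ + 7.42×10⁻⁶ = 3.40×10⁻⁵ T.

B ≈ 34.0 μT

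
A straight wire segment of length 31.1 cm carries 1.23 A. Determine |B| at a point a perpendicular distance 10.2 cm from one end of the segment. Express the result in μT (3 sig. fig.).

B ≈ 1.15 μT

For a finite straight segment, B = (μ₀I/4πd)(sinθ₁ + sinθ₂), where θ₁, θ₂ are the angles from the perpendicular to each end.
The perpendicular foot is at one end, so the two end-offsets along the wire are 0 and L = 0.311 m.
sinθ₁ = 0/√(0²+0.102²) = 0.0000; sinθ₂ = 0.311/√(0.311²+0.102²) = 0.9502.
B = (4π×10⁻⁷ × 1.23) / (4π × 0.102) × (0.0000 + 0.9502) = 1.15×10⁻⁶ T.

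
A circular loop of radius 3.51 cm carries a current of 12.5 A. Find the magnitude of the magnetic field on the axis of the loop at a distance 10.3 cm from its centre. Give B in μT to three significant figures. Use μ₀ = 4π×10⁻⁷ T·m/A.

B ≈ 7.51 μT

On the axis of a circular loop, B = μ₀IR² / [2(R²+z²)^(3/2)].
R² + z² = (0.0351)² + (0.103)² = 0.01184 m², and (R²+z²)^(3/2) = 1.29×10⁻³ m³.
B = (4π×10⁻⁷ × 12.5 × 0.001232) / (2 × 1.29×10⁻³) = 7.51×10⁻⁶ T.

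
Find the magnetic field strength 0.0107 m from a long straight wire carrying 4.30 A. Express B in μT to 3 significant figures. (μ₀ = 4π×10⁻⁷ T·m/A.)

For an infinitely long straight wire, B = μ₀I/(2πd).
B = (4π×10⁻⁷ × 4.30) / (2π × 0.0107) = 8.04×10⁻⁵ T.

B ≈ 80.4 μT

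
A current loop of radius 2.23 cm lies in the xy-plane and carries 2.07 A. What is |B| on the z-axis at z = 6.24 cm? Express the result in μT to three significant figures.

On the axis of a circular loop, B = μ₀IR² / [2(R²+z²)^(3/2)].
R² + z² = (0.0223)² + (0.0624)² = 0.004391 m², and (R²+z²)^(3/2) = 2.91×10⁻⁴ m³.
B = (4π×10⁻⁷ × 2.07 × 0.0004973) / (2 × 2.91×10⁻⁴) = 2.22×10⁻⁶ T.

B ≈ 2.22 μT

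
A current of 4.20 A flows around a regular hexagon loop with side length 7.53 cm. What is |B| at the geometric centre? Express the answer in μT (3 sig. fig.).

B ≈ 38.6 μT

Each side is a finite straight segment at perpendicular distance d = a/(2 tan(π/6)) = 0.06521 m from the centre, with end-angles ±π/6.
One side contributes B₁ = (μ₀I/4πd)·2 sin(π/6) = 6.44×10⁻⁶ T.
All 6 sides add in the same direction: B = 6 × 6.44×10⁻⁶ = 3.86×10⁻⁵ T.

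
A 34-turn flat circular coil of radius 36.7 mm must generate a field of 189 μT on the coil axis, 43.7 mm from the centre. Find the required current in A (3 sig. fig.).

I ≈ 1.22 A

For an N-turn coil, B = Nμ₀IR²/[2(R²+z²)^(3/2)] with R = 0.0367 m, z = 0.0437 m, so I = 2B(R²+z²)^(3/2)/(Nμ₀R²) = 2 × 1.89×10⁻⁴ × 1.86×10⁻⁴ / (34 × 4π×10⁻⁷ × 0.001347) = 1.22 A.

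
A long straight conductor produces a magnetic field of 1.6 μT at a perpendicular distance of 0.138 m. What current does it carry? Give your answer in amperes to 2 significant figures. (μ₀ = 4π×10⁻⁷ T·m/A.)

I ≈ 1.1 A

For a long straight wire B = μ₀I/(2πd), so I = 2πdB/μ₀.
I = 2π × 0.138 × 1.60×10⁻⁶ / (4π×10⁻⁷) = 1.10 A.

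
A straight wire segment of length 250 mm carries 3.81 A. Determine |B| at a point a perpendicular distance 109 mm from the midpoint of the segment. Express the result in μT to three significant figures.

For a finite straight segment, B = (μ₀I/4πd)(sinθ₁ + sinθ₂), where θ₁, θ₂ are the angles from the perpendicular to each end.
The perpendicular from the point meets the wire at its midpoint, so each end is L/2 = 0.125 m away along the wire.
sinθ₁ = 0.125/√(0.125²+0.109²) = 0.7537; sinθ₂ = 0.125/√(0.125²+0.109²) = 0.7537.
B = (4π×10⁻⁷ × 3.81) / (4π × 0.109) × (0.7537 + 0.7537) = 5.27×10⁻⁶ T.

B ≈ 5.27 μT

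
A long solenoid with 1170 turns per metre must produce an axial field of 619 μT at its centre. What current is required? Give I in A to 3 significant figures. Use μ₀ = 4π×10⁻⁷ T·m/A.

I ≈ 0.421 A

Inside a long solenoid B = μ₀nI with n = 1170 m⁻¹, so I = B/(μ₀n).
I = 6.19×10⁻⁴ / (4π×10⁻⁷ × 1170) = 0.421 A.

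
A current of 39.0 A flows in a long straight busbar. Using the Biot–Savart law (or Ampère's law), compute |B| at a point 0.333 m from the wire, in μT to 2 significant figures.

For an infinitely long straight wire, B = μ₀I/(2πd).
B = (4π×10⁻⁷ × 39.0) / (2π × 0.333) = 2.34×10⁻⁵ T.

B ≈ 23 μT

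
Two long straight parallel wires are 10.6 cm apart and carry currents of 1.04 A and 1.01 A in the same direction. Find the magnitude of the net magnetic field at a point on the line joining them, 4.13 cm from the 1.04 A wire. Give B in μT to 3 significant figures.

Each long wire gives B = μ₀I/(2πd). Distances are d₁ = 0.0413 m and d₂ = 0.0647 m.
B₁ = 5.04×10⁻⁶ T, B₂ = 3.12×10⁻⁶ T.
Between parallel currents the two contributions point in opposite directions, so they subtract. B = |B₁ − B₂| = |5.04×10⁻⁶ − 3.12×10⁻⁶| = 1.91×10⁻⁶ T.

B ≈ 1.91 μT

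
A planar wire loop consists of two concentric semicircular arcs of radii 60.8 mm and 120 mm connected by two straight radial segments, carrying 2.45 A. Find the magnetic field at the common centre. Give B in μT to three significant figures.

B ≈ 6.25 μT

The radial connectors point toward the centre, so dl × r̂ = 0 and they contribute nothing.
Each semicircle gives μ₀I/(4R): inner arc 1.27×10⁻⁵ T, outer arc 6.41×10⁻⁶ T.
The two arcs carry current in opposite angular senses, so their fields oppose: B = |1.27×10⁻⁵ − 6.41×10⁻⁶| = 6.25×10⁻⁶ T.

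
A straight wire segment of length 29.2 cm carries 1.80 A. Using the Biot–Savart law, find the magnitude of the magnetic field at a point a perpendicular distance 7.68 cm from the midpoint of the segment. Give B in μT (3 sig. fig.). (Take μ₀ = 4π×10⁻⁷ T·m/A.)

B ≈ 4.15 μT

For a finite straight segment, B = (μ₀I/4πd)(sinθ₁ + sinθ₂), where θ₁, θ₂ are the angles from the perpendicular to each end.
The perpendicular from the point meets the wire at its midpoint, so each end is L/2 = 0.146 m away along the wire.
sinθ₁ = 0.146/√(0.146²+0.0768²) = 0.8850; sinθ₂ = 0.146/√(0.146²+0.0768²) = 0.8850.
B = (4π×10⁻⁷ × 1.80) / (4π × 0.0768) × (0.8850 + 0.8850) = 4.15×10⁻⁶ T.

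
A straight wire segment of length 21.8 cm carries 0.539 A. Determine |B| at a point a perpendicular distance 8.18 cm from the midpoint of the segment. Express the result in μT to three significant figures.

B ≈ 1.05 μT

For a finite straight segment, B = (μ₀I/4πd)(sinθ₁ + sinθ₂), where θ₁, θ₂ are the angles from the perpendicular to each end.
The perpendicular from the point meets the wire at its midpoint, so each end is L/2 = 0.109 m away along the wire.
sinθ₁ = 0.109/√(0.109²+0.0818²) = 0.7998; sinθ₂ = 0.109/√(0.109²+0.0818²) = 0.7998.
B = (4π×10⁻⁷ × 0.539) / (4π × 0.0818) × (0.7998 + 0.7998) = 1.05×10⁻⁶ T.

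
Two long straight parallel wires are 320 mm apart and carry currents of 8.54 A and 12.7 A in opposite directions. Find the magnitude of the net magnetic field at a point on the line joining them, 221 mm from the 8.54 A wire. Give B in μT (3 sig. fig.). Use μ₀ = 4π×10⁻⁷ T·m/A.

B ≈ 33.4 μT

Each long wire gives B = μ₀I/(2πd). Distances are d₁ = 0.221 m and d₂ = 0.099 m.
B₁ = 7.73×10⁻⁶ T, B₂ = 2.57×10⁻⁵ T.
Between antiparallel currents both contributions point the same way, so they add. B = B₁ + B₂ = 7.73×10⁻⁶ + 2.57×10⁻⁵ = 3.34×10⁻⁵ T.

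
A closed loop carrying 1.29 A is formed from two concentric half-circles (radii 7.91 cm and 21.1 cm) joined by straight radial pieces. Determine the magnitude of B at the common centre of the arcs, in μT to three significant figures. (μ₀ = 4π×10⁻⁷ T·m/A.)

The radial connectors point toward the centre, so dl × r̂ = 0 and they contribute nothing.
Each semicircle gives μ₀I/(4R): inner arc 5.12×10⁻⁶ T, outer arc 1.92×10⁻⁶ T.
The two arcs carry current in opposite angular senses, so their fields oppose: B = |5.12×10⁻⁶ − 1.92×10⁻⁶| = 3.20×10⁻⁶ T.

B ≈ 3.20 μT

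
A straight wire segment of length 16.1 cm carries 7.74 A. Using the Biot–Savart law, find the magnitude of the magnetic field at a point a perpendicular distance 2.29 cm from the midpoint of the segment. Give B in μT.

B ≈ 65.0 μT

For a finite straight segment, B = (μ₀I/4πd)(sinθ₁ + sinθ₂), where θ₁, θ₂ are the angles from the perpendicular to each end.
The perpendicular from the point meets the wire at its midpoint, so each end is L/2 = 0.0805 m away along the wire.
sinθ₁ = 0.0805/√(0.0805²+0.0229²) = 0.9618; sinθ₂ = 0.0805/√(0.0805²+0.0229²) = 0.9618.
B = (4π×10⁻⁷ × 7.74) / (4π × 0.0229) × (0.9618 + 0.9618) = 6.50×10⁻⁵ T.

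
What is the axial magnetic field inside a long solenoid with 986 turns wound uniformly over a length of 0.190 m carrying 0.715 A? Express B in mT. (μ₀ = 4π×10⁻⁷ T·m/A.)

Inside a long solenoid, B = μ₀nI with n = 5189 turns/m.
B = 4π×10⁻⁷ × 5189 × 0.715 = 4.66×10⁻³ T.

B ≈ 4.66 mT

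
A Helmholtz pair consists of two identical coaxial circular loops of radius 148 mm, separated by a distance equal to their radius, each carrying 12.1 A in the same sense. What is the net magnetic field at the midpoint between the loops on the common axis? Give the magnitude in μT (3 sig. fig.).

Each loop contributes B = μ₀IR²/[2(R²+z²)^(3/2)] on the axis, with z measured from that loop.
Loop 1 (z = 0.074 m): B₁ = 3.68×10⁻⁵ T. Loop 2 (z = 0.074 m): B₂ = 3.68×10⁻⁵ T.
The fields add: B = B₁ + B₂ = 7.35×10⁻⁵ T.

B ≈ 73.5 μT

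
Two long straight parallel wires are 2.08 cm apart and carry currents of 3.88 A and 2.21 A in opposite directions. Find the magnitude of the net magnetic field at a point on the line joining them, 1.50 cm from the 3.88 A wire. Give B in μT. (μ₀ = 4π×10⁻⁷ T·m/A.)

B ≈ 128 μT

Each long wire gives B = μ₀I/(2πd). Distances are d₁ = 0.015 m and d₂ = 0.0058 m.
B₁ = 5.17×10⁻⁵ T, B₂ = 7.62×10⁻⁵ T.
Between antiparallel currents both contributions point the same way, so they add. B = B₁ + B₂ = 5.17×10⁻⁵ + 7.62×10⁻⁵ = 1.28×10⁻⁴ T.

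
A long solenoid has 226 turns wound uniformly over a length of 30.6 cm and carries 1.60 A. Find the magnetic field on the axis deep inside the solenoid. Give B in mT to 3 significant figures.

B ≈ 1.48 mT

Inside a long solenoid, B = μ₀nI with n = 738.6 turns/m.
B = 4π×10⁻⁷ × 738.6 × 1.60 = 1.48×10⁻³ T.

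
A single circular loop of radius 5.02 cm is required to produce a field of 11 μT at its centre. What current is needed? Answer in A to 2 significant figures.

At the centre of a circular loop B = μ₀I/(2R), so I = 2RB/μ₀.
With R = 0.0502 m, I = 2 × 0.0502 × 1.10×10⁻⁵ / (4π×10⁻⁷) = 0.879 A.

I ≈ 0.88 A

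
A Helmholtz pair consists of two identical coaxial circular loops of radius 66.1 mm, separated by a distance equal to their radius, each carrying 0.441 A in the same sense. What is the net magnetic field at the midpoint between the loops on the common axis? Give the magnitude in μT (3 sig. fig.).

Each loop contributes B = μ₀IR²/[2(R²+z²)^(3/2)] on the axis, with z measured from that loop.
Loop 1 (z = 0.03305 m): B₁ = 3.00×10⁻⁶ T. Loop 2 (z = 0.03305 m): B₂ = 3.00×10⁻⁶ T.
The fields add: B = B₁ + B₂ = 6.00×10⁻⁶ T.

B ≈ 6.00 μT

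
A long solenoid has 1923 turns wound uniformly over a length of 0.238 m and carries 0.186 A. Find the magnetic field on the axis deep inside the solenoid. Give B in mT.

Inside a long solenoid, B = μ₀nI with n = 8080 turns/m.
B = 4π×10⁻⁷ × 8080 × 0.186 = 1.89×10⁻³ T.

B ≈ 1.89 mT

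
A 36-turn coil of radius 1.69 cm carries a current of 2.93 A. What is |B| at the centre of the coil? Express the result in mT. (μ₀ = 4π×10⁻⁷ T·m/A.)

B ≈ 3.92 mT

For an N-turn flat coil, B = Nμ₀I/(2R) with R = 0.0169 m.
B = 36 × 1.09×10⁻⁴ T = 3.92×10⁻³ T.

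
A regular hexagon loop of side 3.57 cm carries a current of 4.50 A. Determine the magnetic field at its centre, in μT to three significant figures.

B ≈ 87.3 μT

Each side is a finite straight segment at perpendicular distance d = a/(2 tan(π/6)) = 0.03092 m from the centre, with end-angles ±π/6.
One side contributes B₁ = (μ₀I/4πd)·2 sin(π/6) = 1.46×10⁻⁵ T.
All 6 sides add in the same direction: B = 6 × 1.46×10⁻⁵ = 8.73×10⁻⁵ T.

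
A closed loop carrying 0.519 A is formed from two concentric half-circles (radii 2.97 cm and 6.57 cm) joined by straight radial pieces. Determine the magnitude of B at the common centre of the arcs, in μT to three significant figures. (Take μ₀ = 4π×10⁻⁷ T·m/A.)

The radial connectors point toward the centre, so dl × r̂ = 0 and they contribute nothing.
Each semicircle gives μ₀I/(4R): inner arc 5.49×10⁻⁶ T, outer arc 2.48×10⁻⁶ T.
The two arcs carry current in opposite angular senses, so their fields oppose: B = |5.49×10⁻⁶ − 2.48×10⁻⁶| = 3.01×10⁻⁶ T.

B ≈ 3.01 μT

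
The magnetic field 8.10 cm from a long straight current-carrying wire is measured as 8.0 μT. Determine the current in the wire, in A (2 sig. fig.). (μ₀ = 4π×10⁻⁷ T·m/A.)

For a long straight wire B = μ₀I/(2πd), so I = 2πdB/μ₀.
I = 2π × 0.081 × 8.00×10⁻⁶ / (4π×10⁻⁷) = 3.24 A.

I ≈ 3.2 A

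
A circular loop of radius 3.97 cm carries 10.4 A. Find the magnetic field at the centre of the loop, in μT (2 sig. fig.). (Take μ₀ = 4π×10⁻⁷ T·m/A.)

At the centre of a circular loop the Biot–Savart law gives B = μ₀I/(2R).
B = (4π×10⁻⁷ × 10.4) / (2 × 0.0397) = 1.65×10⁻⁴ T.

B ≈ 160 μT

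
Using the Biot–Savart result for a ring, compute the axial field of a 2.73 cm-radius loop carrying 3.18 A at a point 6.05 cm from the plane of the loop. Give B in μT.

On the axis of a circular loop, B = μ₀IR² / [2(R²+z²)^(3/2)].
R² + z² = (0.0273)² + (0.0605)² = 0.004406 m², and (R²+z²)^(3/2) = 2.92×10⁻⁴ m³.
B = (4π×10⁻⁷ × 3.18 × 0.0007453) / (2 × 2.92×10⁻⁴) = 5.09×10⁻⁶ T.

B ≈ 5.09 μT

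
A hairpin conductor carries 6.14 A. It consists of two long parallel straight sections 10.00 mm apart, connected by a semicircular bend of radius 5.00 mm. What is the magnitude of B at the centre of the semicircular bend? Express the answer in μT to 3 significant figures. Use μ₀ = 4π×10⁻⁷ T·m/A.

The semicircular arc contributes B_arc = μ₀I·π/(4πR) = μ₀I/(4R) = 3.86×10⁻⁴ T.
Each semi-infinite lead is at perpendicular distance R = 0.005 m from the centre, with the perpendicular foot at its near end, so it contributes μ₀I/(4πR); both point the same way, together 2.46×10⁻⁴ T.
Arc and leads all point the same direction: B = 3.86×10⁻⁴ + 2.46×10⁻⁴ = 6.31×10⁻⁴ T.

B ≈ 631 μT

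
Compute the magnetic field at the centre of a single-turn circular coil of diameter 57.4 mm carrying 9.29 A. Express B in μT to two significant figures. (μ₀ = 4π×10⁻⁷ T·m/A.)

At the centre of a circular loop the Biot–Savart law gives B = μ₀I/(2R) (so R = 0.0287 m).
B = (4π×10⁻⁷ × 9.29) / (2 × 0.0287) = 2.03×10⁻⁴ T.

B ≈ 200 μT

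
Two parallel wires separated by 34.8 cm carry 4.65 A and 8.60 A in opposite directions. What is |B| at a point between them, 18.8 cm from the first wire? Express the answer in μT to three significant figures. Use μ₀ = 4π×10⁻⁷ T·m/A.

B ≈ 15.7 μT

Each long wire gives B = μ₀I/(2πd). Distances are d₁ = 0.188 m and d₂ = 0.16 m.
B₁ = 4.95×10⁻⁶ T, B₂ = 1.08×10⁻⁵ T.
Between antiparallel currents both contributions point the same way, so they add. B = B₁ + B₂ = 4.95×10⁻⁶ + 1.08×10⁻⁵ = 1.57×10⁻⁵ T.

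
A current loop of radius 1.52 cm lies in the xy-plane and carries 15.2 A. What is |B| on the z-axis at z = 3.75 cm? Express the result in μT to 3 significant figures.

On the axis of a circular loop, B = μ₀IR² / [2(R²+z²)^(3/2)].
R² + z² = (0.0152)² + (0.0375)² = 0.001637 m², and (R²+z²)^(3/2) = 6.63×10⁻⁵ m³.
B = (4π×10⁻⁷ × 15.2 × 0.000231) / (2 × 6.63×10⁻⁵) = 3.33×10⁻⁵ T.

B ≈ 33.3 μT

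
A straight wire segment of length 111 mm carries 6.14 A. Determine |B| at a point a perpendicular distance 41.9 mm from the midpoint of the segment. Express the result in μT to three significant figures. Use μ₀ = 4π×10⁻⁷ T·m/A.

B ≈ 23.4 μT

For a finite straight segment, B = (μ₀I/4πd)(sinθ₁ + sinθ₂), where θ₁, θ₂ are the angles from the perpendicular to each end.
The perpendicular from the point meets the wire at its midpoint, so each end is L/2 = 0.0555 m away along the wire.
sinθ₁ = 0.0555/√(0.0555²+0.0419²) = 0.7981; sinθ₂ = 0.0555/√(0.0555²+0.0419²) = 0.7981.
B = (4π×10⁻⁷ × 6.14) / (4π × 0.0419) × (0.7981 + 0.7981) = 2.34×10⁻⁵ T.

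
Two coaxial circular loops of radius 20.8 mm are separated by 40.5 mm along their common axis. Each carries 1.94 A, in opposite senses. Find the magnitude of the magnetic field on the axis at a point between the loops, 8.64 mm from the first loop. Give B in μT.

Each loop contributes B = μ₀IR²/[2(R²+z²)^(3/2)] on the axis, with z measured from that loop.
Loop 1 (z = 0.00864 m): B₁ = 4.62×10⁻⁵ T. Loop 2 (z = 0.03186 m): B₂ = 9.57×10⁻⁶ T.
The fields oppose: B = |B₁ − B₂| = 3.66×10⁻⁵ T.

B ≈ 36.6 μT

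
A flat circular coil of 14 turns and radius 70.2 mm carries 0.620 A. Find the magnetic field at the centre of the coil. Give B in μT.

B ≈ 77.7 μT

For an N-turn flat coil, B = Nμ₀I/(2R) with R = 0.0702 m.
B = 14 × 5.55×10⁻⁶ T = 7.77×10⁻⁵ T.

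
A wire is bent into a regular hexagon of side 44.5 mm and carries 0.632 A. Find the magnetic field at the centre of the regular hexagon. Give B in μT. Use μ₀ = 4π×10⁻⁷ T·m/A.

Each side is a finite straight segment at perpendicular distance d = a/(2 tan(π/6)) = 0.03854 m from the centre, with end-angles ±π/6.
One side contributes B₁ = (μ₀I/4πd)·2 sin(π/6) = 1.64×10⁻⁶ T.
All 6 sides add in the same direction: B = 6 × 1.64×10⁻⁶ = 9.84×10⁻⁶ T.

B ≈ 9.84 μT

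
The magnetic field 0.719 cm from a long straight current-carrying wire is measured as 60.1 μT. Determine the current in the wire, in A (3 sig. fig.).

I ≈ 2.16 A

For a long straight wire B = μ₀I/(2πd), so I = 2πdB/μ₀.
I = 2π × 0.00719 × 6.01×10⁻⁵ / (4π×10⁻⁷) = 2.16 A.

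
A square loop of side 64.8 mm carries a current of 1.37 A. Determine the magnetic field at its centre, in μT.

Each side is a finite straight segment at perpendicular distance d = a/(2 tan(π/4)) = 0.0324 m from the centre, with end-angles ±π/4.
One side contributes B₁ = (μ₀I/4πd)·2 sin(π/4) = 5.98×10⁻⁶ T.
All 4 sides add in the same direction: B = 4 × 5.98×10⁻⁶ = 2.39×10⁻⁵ T.

B ≈ 23.9 μT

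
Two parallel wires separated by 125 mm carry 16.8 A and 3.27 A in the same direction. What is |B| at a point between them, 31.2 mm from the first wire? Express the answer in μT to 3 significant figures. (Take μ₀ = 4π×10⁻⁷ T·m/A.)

Each long wire gives B = μ₀I/(2πd). Distances are d₁ = 0.0312 m and d₂ = 0.0938 m.
B₁ = 1.08×10⁻⁴ T, B₂ = 6.97×10⁻⁶ T.
Between parallel currents the two contributions point in opposite directions, so they subtract. B = |B₁ − B₂| = |1.08×10⁻⁴ − 6.97×10⁻⁶| = 1.01×10⁻⁴ T.

B ≈ 101 μT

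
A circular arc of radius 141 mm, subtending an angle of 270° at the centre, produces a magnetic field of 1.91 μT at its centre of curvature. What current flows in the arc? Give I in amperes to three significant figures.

For a circular arc, B = μ₀Iφ/(4πR) with φ in radians; here φ = 4.712 rad.
So I = 4πRB/(μ₀φ) = 4π × 0.141 × 1.91×10⁻⁶ / (4π×10⁻⁷ × 4.712) = 0.571 A.

I ≈ 0.571 A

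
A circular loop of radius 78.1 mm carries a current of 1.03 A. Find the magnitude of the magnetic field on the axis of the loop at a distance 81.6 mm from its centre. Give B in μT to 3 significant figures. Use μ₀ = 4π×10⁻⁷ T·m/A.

B ≈ 2.74 μT

On the axis of a circular loop, B = μ₀IR² / [2(R²+z²)^(3/2)].
R² + z² = (0.0781)² + (0.0816)² = 0.01276 m², and (R²+z²)^(3/2) = 1.44×10⁻³ m³.
B = (4π×10⁻⁷ × 1.03 × 0.0061) / (2 × 1.44×10⁻³) = 2.74×10⁻⁶ T.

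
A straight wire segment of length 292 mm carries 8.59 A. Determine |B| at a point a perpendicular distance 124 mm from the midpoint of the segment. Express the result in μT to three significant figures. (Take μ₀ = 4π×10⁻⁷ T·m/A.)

B ≈ 10.6 μT

For a finite straight segment, B = (μ₀I/4πd)(sinθ₁ + sinθ₂), where θ₁, θ₂ are the angles from the perpendicular to each end.
The perpendicular from the point meets the wire at its midpoint, so each end is L/2 = 0.146 m away along the wire.
sinθ₁ = 0.146/√(0.146²+0.124²) = 0.7622; sinθ₂ = 0.146/√(0.146²+0.124²) = 0.7622.
B = (4π×10⁻⁷ × 8.59) / (4π × 0.124) × (0.7622 + 0.7622) = 1.06×10⁻⁵ T.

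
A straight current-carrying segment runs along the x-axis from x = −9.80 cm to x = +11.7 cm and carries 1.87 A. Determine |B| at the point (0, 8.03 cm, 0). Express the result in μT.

B ≈ 3.72 μT

For a finite straight segment, B = (μ₀I/4πd)(sinθ₁ + sinθ₂), where θ₁, θ₂ are the angles from the perpendicular to each end.
The perpendicular distance is d = 0.0803 m; the end-offsets along the wire are a = 0.098 m and b = 0.117 m.
sinθ₁ = 0.098/√(0.098²+0.0803²) = 0.7735; sinθ₂ = 0.117/√(0.117²+0.0803²) = 0.8245.
B = (4π×10⁻⁷ × 1.87) / (4π × 0.0803) × (0.7735 + 0.8245) = 3.72×10⁻⁶ T.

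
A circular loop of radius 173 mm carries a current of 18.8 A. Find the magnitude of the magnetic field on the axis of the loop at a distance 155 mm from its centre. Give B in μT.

B ≈ 28.2 μT

On the axis of a circular loop, B = μ₀IR² / [2(R²+z²)^(3/2)].
R² + z² = (0.173)² + (0.155)² = 0.05395 m², and (R²+z²)^(3/2) = 1.25×10⁻² m³.
B = (4π×10⁻⁷ × 18.8 × 0.02993) / (2 × 1.25×10⁻²) = 2.82×10⁻⁵ T.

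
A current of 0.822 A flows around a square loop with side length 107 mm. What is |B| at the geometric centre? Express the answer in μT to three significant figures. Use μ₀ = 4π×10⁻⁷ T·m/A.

Each side is a finite straight segment at perpendicular distance d = a/(2 tan(π/4)) = 0.0535 m from the centre, with end-angles ±π/4.
One side contributes B₁ = (μ₀I/4πd)·2 sin(π/4) = 2.17×10⁻⁶ T.
All 4 sides add in the same direction: B = 4 × 2.17×10⁻⁶ = 8.69×10⁻⁶ T.

B ≈ 8.69 μT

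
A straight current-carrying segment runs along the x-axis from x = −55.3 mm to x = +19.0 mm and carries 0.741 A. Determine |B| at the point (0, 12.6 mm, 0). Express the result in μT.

B ≈ 10.6 μT

For a finite straight segment, B = (μ₀I/4πd)(sinθ₁ + sinθ₂), where θ₁, θ₂ are the angles from the perpendicular to each end.
The perpendicular distance is d = 0.0126 m; the end-offsets along the wire are a = 0.0553 m and b = 0.019 m.
sinθ₁ = 0.0553/√(0.0553²+0.0126²) = 0.9750; sinθ₂ = 0.019/√(0.019²+0.0126²) = 0.8334.
B = (4π×10⁻⁷ × 0.741) / (4π × 0.0126) × (0.9750 + 0.8334) = 1.06×10⁻⁵ T.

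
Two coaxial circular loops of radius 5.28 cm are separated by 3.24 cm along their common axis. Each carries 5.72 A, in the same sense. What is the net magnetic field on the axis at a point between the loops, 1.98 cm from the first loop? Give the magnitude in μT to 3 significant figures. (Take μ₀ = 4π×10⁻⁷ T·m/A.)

Each loop contributes B = μ₀IR²/[2(R²+z²)^(3/2)] on the axis, with z measured from that loop.
Loop 1 (z = 0.0198 m): B₁ = 5.59×10⁻⁵ T. Loop 2 (z = 0.0126 m): B₂ = 6.26×10⁻⁵ T.
The fields add: B = B₁ + B₂ = 1.19×10⁻⁴ T.

B ≈ 119 μT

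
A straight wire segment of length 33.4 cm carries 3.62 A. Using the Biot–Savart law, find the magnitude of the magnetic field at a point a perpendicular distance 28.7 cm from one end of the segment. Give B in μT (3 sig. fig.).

For a finite straight segment, B = (μ₀I/4πd)(sinθ₁ + sinθ₂), where θ₁, θ₂ are the angles from the perpendicular to each end.
The perpendicular foot is at one end, so the two end-offsets along the wire are 0 and L = 0.334 m.
sinθ₁ = 0/√(0²+0.287²) = 0.0000; sinθ₂ = 0.334/√(0.334²+0.287²) = 0.7585.
B = (4π×10⁻⁷ × 3.62) / (4π × 0.287) × (0.0000 + 0.7585) = 9.57×10⁻⁷ T.

B ≈ 0.957 μT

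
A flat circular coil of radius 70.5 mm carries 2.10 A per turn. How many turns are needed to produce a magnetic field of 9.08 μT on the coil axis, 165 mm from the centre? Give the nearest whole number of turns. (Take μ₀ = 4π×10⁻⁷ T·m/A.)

N = 8

For an N-turn coil, B = Nμ₀IR²/[2(R²+z²)^(3/2)]. A single turn gives B₁ = 1.14×10⁻⁶ T with R = 0.0705 m, z = 0.165 m.
N = B/B₁ = 9.08×10⁻⁶ / 1.14×10⁻⁶ = 8.00.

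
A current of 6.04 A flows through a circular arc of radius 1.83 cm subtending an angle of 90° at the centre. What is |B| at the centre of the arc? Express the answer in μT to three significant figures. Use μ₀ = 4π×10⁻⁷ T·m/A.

B ≈ 51.8 μT

The Biot–Savart field of a circular arc at its centre is B = μ₀Iφ/(4πR), with φ = 1.571 rad.
B = (4π×10⁻⁷ × 6.04 × 1.571) / (4π × 0.0183) = 5.18×10⁻⁵ T.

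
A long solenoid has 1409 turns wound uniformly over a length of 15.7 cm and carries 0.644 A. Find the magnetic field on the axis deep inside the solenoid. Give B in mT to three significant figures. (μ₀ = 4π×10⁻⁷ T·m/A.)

B ≈ 7.26 mT

Inside a long solenoid, B = μ₀nI with n = 8975 turns/m.
B = 4π×10⁻⁷ × 8975 × 0.644 = 7.26×10⁻³ T.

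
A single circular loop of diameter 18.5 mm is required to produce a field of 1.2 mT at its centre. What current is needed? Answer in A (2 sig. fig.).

At the centre of a circular loop B = μ₀I/(2R), so I = 2RB/μ₀.
With R = 0.00925 m, I = 2 × 0.00925 × 1.20×10⁻³ / (4π×10⁻⁷) = 17.7 A.

I ≈ 18 A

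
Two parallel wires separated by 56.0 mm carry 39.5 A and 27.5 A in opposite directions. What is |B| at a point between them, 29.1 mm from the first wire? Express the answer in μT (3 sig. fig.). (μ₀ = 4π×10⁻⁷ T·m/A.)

B ≈ 476 μT

Each long wire gives B = μ₀I/(2πd). Distances are d₁ = 0.0291 m and d₂ = 0.0269 m.
B₁ = 2.71×10⁻⁴ T, B₂ = 2.04×10⁻⁴ T.
Between antiparallel currents both contributions point the same way, so they add. B = B₁ + B₂ = 2.71×10⁻⁴ + 2.04×10⁻⁴ = 4.76×10⁻⁴ T.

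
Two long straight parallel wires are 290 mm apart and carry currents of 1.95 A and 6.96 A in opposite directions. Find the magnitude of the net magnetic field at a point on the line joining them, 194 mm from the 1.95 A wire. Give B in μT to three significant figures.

B ≈ 16.5 μT

Each long wire gives B = μ₀I/(2πd). Distances are d₁ = 0.194 m and d₂ = 0.096 m.
B₁ = 2.01×10⁻⁶ T, B₂ = 1.45×10⁻⁵ T.
Between antiparallel currents both contributions point the same way, so they add. B = B₁ + B₂ = 2.01×10⁻⁶ + 1.45×10⁻⁵ = 1.65×10⁻⁵ T.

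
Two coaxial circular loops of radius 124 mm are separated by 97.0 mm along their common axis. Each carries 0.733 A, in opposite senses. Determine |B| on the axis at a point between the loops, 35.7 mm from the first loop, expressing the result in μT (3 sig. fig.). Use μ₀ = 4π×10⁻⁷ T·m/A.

B ≈ 0.620 μT

Each loop contributes B = μ₀IR²/[2(R²+z²)^(3/2)] on the axis, with z measured from that loop.
Loop 1 (z = 0.0357 m): B₁ = 3.30×10⁻⁶ T. Loop 2 (z = 0.0613 m): B₂ = 2.68×10⁻⁶ T.
The fields oppose: B = |B₁ − B₂| = 6.20×10⁻⁷ T.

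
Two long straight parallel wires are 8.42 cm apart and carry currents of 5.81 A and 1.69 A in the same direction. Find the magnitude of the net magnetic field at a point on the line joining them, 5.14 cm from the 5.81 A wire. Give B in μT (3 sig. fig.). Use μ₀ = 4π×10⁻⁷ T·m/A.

Each long wire gives B = μ₀I/(2πd). Distances are d₁ = 0.0514 m and d₂ = 0.0328 m.
B₁ = 2.26×10⁻⁵ T, B₂ = 1.03×10⁻⁵ T.
Between parallel currents the two contributions point in opposite directions, so they subtract. B = |B₁ − B₂| = |2.26×10⁻⁵ − 1.03×10⁻⁵| = 1.23×10⁻⁵ T.

B ≈ 12.3 μT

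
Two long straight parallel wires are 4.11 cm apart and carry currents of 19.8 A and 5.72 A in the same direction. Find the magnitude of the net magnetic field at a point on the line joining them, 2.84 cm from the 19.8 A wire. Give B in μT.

B ≈ 49.4 μT

Each long wire gives B = μ₀I/(2πd). Distances are d₁ = 0.0284 m and d₂ = 0.0127 m.
B₁ = 1.39×10⁻⁴ T, B₂ = 9.01×10⁻⁵ T.
Between parallel currents the two contributions point in opposite directions, so they subtract. B = |B₁ − B₂| = |1.39×10⁻⁴ − 9.01×10⁻⁵| = 4.94×10⁻⁵ T.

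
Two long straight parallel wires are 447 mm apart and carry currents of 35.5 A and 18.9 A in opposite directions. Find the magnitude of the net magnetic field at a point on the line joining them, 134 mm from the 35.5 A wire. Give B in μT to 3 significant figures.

B ≈ 65.1 μT

Each long wire gives B = μ₀I/(2πd). Distances are d₁ = 0.134 m and d₂ = 0.313 m.
B₁ = 5.30×10⁻⁵ T, B₂ = 1.21×10⁻⁵ T.
Between antiparallel currents both contributions point the same way, so they add. B = B₁ + B₂ = 5.30×10⁻⁵ + 1.21×10⁻⁵ = 6.51×10⁻⁵ T.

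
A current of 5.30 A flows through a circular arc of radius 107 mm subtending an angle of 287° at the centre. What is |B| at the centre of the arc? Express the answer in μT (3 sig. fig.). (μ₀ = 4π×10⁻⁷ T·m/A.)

The Biot–Savart field of a circular arc at its centre is B = μ₀Iφ/(4πR), with φ = 5.009 rad.
B = (4π×10⁻⁷ × 5.30 × 5.009) / (4π × 0.107) = 2.48×10⁻⁵ T.

B ≈ 24.8 μT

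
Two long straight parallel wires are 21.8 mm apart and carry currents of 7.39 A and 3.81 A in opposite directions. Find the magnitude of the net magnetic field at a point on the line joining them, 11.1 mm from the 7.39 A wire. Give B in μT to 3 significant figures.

B ≈ 204 μT

Each long wire gives B = μ₀I/(2πd). Distances are d₁ = 0.0111 m and d₂ = 0.0107 m.
B₁ = 1.33×10⁻⁴ T, B₂ = 7.12×10⁻⁵ T.
Between antiparallel currents both contributions point the same way, so they add. B = B₁ + B₂ = 1.33×10⁻⁴ + 7.12×10⁻⁵ = 2.04×10⁻⁴ T.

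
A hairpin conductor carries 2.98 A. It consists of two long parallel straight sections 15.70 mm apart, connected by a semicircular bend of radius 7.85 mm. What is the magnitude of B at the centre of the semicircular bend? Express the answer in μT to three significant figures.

The semicircular arc contributes B_arc = μ₀I·π/(4πR) = μ₀I/(4R) = 1.19×10⁻⁴ T.
Each semi-infinite lead is at perpendicular distance R = 0.00785 m from the centre, with the perpendicular foot at its near end, so it contributes μ₀I/(4πR); both point the same way, together 7.59×10⁻⁵ T.
Arc and leads all point the same direction: B = 1.19×10⁻⁴ + 7.59×10⁻⁵ = 1.95×10⁻⁴ T.

B ≈ 195 μT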